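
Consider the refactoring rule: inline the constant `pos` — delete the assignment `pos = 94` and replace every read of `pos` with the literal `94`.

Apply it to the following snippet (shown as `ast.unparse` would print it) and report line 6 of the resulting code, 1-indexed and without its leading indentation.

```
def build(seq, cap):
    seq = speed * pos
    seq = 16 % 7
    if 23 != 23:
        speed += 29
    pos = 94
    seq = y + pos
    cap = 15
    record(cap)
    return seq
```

seq = y + 94

Transformed code:
def build(seq, cap):
    seq = speed * 94
    seq = 16 % 7
    if 23 != 23:
        speed += 29
    seq = y + 94
    cap = 15
    record(cap)
    return seq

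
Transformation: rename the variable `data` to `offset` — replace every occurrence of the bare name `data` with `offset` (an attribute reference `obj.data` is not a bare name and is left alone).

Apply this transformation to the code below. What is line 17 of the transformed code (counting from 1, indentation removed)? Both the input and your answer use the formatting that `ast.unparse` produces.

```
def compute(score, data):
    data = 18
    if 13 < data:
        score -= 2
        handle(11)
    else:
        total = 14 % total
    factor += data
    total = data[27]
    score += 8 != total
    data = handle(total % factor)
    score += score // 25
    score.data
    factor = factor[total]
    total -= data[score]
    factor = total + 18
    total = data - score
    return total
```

total = offset - score

Transformed code:
def compute(score, offset):
    offset = 18
    if 13 < offset:
        score -= 2
        handle(11)
    else:
        total = 14 % total
    factor += offset
    total = offset[27]
    score += 8 != total
    offset = handle(total % factor)
    score += score // 25
    score.data
    factor = factor[total]
    total -= offset[score]
    factor = total + 18
    total = offset - score
    return total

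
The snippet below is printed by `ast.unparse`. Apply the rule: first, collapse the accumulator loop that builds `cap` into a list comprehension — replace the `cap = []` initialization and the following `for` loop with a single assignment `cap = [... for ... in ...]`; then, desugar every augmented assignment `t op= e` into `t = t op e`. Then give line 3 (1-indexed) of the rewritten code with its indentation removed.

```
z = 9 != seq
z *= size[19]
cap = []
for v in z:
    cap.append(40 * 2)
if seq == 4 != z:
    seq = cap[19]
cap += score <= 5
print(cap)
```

Transformed code:
z = 9 != seq
z = z * size[19]
cap = [40 * 2 for v in z]
if seq == 4 != z:
    seq = cap[19]
cap = cap + (score <= 5)
print(cap)

cap = [40 * 2 for v in z]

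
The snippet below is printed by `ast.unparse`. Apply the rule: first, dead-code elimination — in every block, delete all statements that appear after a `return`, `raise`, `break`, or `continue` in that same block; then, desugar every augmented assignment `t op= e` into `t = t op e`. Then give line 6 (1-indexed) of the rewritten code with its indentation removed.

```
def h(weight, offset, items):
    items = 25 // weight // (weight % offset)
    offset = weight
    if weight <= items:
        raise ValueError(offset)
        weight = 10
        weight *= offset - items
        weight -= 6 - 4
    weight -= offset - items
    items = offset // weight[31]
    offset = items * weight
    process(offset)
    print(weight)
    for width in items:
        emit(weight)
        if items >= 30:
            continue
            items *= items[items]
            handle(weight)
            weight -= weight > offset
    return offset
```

weight = weight - (offset - items)

Transformed code:
def h(weight, offset, items):
    items = 25 // weight // (weight % offset)
    offset = weight
    if weight <= items:
        raise ValueError(offset)
    weight = weight - (offset - items)
    items = offset // weight[31]
    offset = items * weight
    process(offset)
    print(weight)
    for width in items:
        emit(weight)
        if items >= 30:
            continue
    return offset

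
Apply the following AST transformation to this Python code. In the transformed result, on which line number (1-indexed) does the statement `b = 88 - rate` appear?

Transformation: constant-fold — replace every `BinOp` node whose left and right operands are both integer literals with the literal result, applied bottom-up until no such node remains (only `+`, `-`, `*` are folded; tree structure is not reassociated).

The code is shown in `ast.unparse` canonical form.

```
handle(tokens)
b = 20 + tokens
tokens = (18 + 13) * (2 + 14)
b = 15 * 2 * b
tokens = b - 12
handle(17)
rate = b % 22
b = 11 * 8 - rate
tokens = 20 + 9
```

8

Transformed code:
handle(tokens)
b = 20 + tokens
tokens = 496
b = 30 * b
tokens = b - 12
handle(17)
rate = b % 22
b = 88 - rate
tokens = 29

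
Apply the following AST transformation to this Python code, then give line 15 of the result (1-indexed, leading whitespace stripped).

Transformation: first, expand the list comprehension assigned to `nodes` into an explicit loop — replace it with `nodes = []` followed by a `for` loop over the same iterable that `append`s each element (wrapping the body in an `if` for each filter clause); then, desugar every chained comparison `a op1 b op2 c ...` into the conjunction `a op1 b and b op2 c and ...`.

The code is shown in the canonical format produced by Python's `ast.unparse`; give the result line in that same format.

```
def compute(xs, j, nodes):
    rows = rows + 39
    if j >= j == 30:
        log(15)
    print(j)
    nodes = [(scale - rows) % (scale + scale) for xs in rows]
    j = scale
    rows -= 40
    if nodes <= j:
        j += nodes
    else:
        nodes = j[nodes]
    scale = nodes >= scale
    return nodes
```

scale = nodes >= scale

Transformed code:
def compute(xs, j, nodes):
    rows = rows + 39
    if j >= j and j == 30:
        log(15)
    print(j)
    nodes = []
    for xs in rows:
        nodes.append((scale - rows) % (scale + scale))
    j = scale
    rows -= 40
    if nodes <= j:
        j += nodes
    else:
        nodes = j[nodes]
    scale = nodes >= scale
    return nodes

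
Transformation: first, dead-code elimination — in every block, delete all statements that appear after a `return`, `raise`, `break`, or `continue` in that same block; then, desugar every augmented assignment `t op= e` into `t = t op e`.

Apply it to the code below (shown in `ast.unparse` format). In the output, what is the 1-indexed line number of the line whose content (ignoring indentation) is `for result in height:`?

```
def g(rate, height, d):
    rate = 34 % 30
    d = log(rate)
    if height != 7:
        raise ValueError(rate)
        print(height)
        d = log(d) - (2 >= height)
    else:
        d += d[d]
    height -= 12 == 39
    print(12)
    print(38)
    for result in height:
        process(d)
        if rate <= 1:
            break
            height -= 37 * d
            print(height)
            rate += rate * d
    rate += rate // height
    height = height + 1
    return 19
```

Transformed code:
def g(rate, height, d):
    rate = 34 % 30
    d = log(rate)
    if height != 7:
        raise ValueError(rate)
    else:
        d = d + d[d]
    height = height - (12 == 39)
    print(12)
    print(38)
    for result in height:
        process(d)
        if rate <= 1:
            break
    rate = rate + rate // height
    height = height + 1
    return 19

11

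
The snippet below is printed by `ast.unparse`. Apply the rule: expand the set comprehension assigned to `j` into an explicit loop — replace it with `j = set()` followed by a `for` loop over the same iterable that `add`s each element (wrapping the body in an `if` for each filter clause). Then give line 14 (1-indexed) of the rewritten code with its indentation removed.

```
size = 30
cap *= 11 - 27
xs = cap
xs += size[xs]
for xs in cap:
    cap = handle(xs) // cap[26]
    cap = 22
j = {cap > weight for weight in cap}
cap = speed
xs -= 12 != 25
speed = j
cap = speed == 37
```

Transformed code:
size = 30
cap *= 11 - 27
xs = cap
xs += size[xs]
for xs in cap:
    cap = handle(xs) // cap[26]
    cap = 22
j = set()
for weight in cap:
    j.add(cap > weight)
cap = speed
xs -= 12 != 25
speed = j
cap = speed == 37

cap = speed == 37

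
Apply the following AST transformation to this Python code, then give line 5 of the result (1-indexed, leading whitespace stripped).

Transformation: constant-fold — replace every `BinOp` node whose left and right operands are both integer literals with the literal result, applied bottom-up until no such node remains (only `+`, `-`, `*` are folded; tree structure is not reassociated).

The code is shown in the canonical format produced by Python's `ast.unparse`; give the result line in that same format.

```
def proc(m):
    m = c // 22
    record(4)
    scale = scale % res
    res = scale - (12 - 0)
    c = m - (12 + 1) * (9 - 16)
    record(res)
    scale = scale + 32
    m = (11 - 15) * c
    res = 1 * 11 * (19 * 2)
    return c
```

res = scale - 12

Transformed code:
def proc(m):
    m = c // 22
    record(4)
    scale = scale % res
    res = scale - 12
    c = m - -91
    record(res)
    scale = scale + 32
    m = -4 * c
    res = 418
    return c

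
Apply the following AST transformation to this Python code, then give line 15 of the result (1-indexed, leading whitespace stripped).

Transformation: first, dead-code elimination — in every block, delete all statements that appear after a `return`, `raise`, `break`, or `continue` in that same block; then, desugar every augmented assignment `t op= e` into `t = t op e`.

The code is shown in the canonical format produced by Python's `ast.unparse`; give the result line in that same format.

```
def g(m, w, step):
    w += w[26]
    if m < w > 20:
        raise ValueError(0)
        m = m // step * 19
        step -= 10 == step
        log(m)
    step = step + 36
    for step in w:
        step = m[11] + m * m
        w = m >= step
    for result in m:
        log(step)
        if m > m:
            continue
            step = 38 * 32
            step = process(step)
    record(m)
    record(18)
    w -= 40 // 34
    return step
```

w = w - 40 // 34

Transformed code:
def g(m, w, step):
    w = w + w[26]
    if m < w > 20:
        raise ValueError(0)
    step = step + 36
    for step in w:
        step = m[11] + m * m
        w = m >= step
    for result in m:
        log(step)
        if m > m:
            continue
    record(m)
    record(18)
    w = w - 40 // 34
    return step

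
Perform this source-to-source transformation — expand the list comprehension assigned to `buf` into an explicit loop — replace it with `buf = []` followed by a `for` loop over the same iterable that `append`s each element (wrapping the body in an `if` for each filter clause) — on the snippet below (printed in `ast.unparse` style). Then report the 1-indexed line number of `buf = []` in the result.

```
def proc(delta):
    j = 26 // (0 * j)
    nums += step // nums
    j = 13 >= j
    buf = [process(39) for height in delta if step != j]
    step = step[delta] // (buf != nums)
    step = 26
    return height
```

Transformed code:
def proc(delta):
    j = 26 // (0 * j)
    nums += step // nums
    j = 13 >= j
    buf = []
    for height in delta:
        if step != j:
            buf.append(process(39))
    step = step[delta] // (buf != nums)
    step = 26
    return height

5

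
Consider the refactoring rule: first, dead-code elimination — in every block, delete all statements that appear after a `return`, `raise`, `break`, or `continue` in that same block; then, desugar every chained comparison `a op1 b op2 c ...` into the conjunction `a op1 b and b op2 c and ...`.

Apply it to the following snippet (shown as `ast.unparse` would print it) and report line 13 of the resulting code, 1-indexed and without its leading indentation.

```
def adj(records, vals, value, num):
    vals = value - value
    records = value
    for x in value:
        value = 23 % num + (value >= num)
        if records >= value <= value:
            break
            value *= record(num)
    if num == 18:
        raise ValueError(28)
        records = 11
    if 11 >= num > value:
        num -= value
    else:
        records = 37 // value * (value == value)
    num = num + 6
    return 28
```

Transformed code:
def adj(records, vals, value, num):
    vals = value - value
    records = value
    for x in value:
        value = 23 % num + (value >= num)
        if records >= value and value <= value:
            break
    if num == 18:
        raise ValueError(28)
    if 11 >= num and num > value:
        num -= value
    else:
        records = 37 // value * (value == value)
    num = num + 6
    return 28

records = 37 // value * (value == value)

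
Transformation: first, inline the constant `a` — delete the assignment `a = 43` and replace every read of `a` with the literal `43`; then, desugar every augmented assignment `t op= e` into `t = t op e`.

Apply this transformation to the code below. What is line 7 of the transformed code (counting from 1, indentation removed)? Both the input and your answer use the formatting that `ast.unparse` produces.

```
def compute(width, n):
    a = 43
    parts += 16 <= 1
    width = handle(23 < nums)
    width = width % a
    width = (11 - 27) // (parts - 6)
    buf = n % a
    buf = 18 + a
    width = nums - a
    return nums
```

buf = 18 + 43

Transformed code:
def compute(width, n):
    parts = parts + (16 <= 1)
    width = handle(23 < nums)
    width = width % 43
    width = (11 - 27) // (parts - 6)
    buf = n % 43
    buf = 18 + 43
    width = nums - 43
    return nums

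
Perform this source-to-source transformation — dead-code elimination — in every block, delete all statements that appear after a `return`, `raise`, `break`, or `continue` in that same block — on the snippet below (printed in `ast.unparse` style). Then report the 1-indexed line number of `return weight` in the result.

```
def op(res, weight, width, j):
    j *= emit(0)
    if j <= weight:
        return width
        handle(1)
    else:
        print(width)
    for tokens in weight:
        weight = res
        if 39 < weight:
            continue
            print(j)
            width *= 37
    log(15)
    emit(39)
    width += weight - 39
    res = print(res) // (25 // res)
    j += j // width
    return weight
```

16

Transformed code:
def op(res, weight, width, j):
    j *= emit(0)
    if j <= weight:
        return width
    else:
        print(width)
    for tokens in weight:
        weight = res
        if 39 < weight:
            continue
    log(15)
    emit(39)
    width += weight - 39
    res = print(res) // (25 // res)
    j += j // width
    return weight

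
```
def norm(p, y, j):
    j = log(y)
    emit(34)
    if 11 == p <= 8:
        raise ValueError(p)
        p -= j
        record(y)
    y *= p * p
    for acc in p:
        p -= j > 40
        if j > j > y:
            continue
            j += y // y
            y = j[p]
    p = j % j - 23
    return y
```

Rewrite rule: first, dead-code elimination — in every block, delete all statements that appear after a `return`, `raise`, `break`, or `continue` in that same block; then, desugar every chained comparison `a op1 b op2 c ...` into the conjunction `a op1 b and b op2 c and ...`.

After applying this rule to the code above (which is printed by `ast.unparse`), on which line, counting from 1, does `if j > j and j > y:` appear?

9

Transformed code:
def norm(p, y, j):
    j = log(y)
    emit(34)
    if 11 == p and p <= 8:
        raise ValueError(p)
    y *= p * p
    for acc in p:
        p -= j > 40
        if j > j and j > y:
            continue
    p = j % j - 23
    return y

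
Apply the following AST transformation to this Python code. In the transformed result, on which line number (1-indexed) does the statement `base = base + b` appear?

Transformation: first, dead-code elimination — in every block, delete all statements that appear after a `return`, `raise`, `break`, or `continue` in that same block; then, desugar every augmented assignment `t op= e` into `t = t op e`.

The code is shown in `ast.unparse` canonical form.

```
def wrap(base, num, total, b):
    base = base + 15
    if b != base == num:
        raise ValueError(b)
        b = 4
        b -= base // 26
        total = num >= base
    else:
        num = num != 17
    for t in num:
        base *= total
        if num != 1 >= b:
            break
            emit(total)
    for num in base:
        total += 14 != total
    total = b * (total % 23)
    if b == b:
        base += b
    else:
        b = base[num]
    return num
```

Transformed code:
def wrap(base, num, total, b):
    base = base + 15
    if b != base == num:
        raise ValueError(b)
    else:
        num = num != 17
    for t in num:
        base = base * total
        if num != 1 >= b:
            break
    for num in base:
        total = total + (14 != total)
    total = b * (total % 23)
    if b == b:
        base = base + b
    else:
        b = base[num]
    return num

15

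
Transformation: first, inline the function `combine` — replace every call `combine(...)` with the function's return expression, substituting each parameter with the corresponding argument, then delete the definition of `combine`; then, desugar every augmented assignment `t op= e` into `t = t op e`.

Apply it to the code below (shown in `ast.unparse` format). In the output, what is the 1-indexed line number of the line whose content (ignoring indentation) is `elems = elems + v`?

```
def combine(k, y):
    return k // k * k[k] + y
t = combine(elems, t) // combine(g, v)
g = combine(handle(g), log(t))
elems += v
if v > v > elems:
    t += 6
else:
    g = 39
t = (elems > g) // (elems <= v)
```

Transformed code:
t = (elems // elems * elems[elems] + t) // (g // g * g[g] + v)
g = handle(g) // handle(g) * handle(g)[handle(g)] + log(t)
elems = elems + v
if v > v > elems:
    t = t + 6
else:
    g = 39
t = (elems > g) // (elems <= v)

3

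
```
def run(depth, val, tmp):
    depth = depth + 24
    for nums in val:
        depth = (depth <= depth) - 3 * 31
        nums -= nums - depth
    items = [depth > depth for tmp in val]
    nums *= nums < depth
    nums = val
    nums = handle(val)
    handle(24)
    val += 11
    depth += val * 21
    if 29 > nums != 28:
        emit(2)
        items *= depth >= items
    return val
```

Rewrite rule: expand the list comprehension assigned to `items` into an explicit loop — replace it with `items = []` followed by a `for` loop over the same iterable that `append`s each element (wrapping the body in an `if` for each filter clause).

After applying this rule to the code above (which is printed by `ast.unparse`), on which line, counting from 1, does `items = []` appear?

Transformed code:
def run(depth, val, tmp):
    depth = depth + 24
    for nums in val:
        depth = (depth <= depth) - 3 * 31
        nums -= nums - depth
    items = []
    for tmp in val:
        items.append(depth > depth)
    nums *= nums < depth
    nums = val
    nums = handle(val)
    handle(24)
    val += 11
    depth += val * 21
    if 29 > nums != 28:
        emit(2)
        items *= depth >= items
    return val

6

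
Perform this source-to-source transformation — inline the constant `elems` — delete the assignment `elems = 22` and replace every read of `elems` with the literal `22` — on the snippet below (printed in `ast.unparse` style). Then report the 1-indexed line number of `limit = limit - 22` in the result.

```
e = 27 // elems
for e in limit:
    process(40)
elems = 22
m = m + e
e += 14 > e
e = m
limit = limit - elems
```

7

Transformed code:
e = 27 // 22
for e in limit:
    process(40)
m = m + e
e += 14 > e
e = m
limit = limit - 22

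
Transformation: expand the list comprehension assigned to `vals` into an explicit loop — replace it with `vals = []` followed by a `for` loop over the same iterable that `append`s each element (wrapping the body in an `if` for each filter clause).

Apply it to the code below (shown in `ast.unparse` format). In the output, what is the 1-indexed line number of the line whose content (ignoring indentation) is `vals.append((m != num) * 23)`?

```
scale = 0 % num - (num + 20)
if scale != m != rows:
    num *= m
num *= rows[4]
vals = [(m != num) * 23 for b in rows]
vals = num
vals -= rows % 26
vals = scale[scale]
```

Transformed code:
scale = 0 % num - (num + 20)
if scale != m != rows:
    num *= m
num *= rows[4]
vals = []
for b in rows:
    vals.append((m != num) * 23)
vals = num
vals -= rows % 26
vals = scale[scale]

7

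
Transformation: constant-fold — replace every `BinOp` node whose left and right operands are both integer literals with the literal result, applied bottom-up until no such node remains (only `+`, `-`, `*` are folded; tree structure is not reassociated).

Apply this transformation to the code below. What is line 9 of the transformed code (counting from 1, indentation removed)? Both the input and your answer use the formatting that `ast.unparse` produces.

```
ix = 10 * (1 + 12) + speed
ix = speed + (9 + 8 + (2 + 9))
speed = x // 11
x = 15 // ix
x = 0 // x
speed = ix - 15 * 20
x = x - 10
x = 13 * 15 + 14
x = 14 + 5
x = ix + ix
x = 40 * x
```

x = 19

Transformed code:
ix = 130 + speed
ix = speed + 28
speed = x // 11
x = 15 // ix
x = 0 // x
speed = ix - 300
x = x - 10
x = 209
x = 19
x = ix + ix
x = 40 * x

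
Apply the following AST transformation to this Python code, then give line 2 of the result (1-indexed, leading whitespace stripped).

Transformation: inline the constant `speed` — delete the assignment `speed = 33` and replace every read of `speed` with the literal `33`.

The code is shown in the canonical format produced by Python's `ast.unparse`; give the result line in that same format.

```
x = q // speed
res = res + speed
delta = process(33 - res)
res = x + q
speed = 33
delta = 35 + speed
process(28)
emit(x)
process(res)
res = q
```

Transformed code:
x = q // 33
res = res + 33
delta = process(33 - res)
res = x + q
delta = 35 + 33
process(28)
emit(x)
process(res)
res = q

res = res + 33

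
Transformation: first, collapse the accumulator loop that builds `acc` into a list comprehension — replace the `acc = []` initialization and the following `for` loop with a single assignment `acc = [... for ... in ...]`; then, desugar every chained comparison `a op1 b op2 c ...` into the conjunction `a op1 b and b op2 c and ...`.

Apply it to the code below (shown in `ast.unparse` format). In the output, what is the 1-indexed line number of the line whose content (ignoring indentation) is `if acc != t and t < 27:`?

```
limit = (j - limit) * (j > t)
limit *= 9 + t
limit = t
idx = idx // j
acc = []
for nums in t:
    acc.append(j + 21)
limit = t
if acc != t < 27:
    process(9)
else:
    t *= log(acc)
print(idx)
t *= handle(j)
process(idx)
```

7

Transformed code:
limit = (j - limit) * (j > t)
limit *= 9 + t
limit = t
idx = idx // j
acc = [j + 21 for nums in t]
limit = t
if acc != t and t < 27:
    process(9)
else:
    t *= log(acc)
print(idx)
t *= handle(j)
process(idx)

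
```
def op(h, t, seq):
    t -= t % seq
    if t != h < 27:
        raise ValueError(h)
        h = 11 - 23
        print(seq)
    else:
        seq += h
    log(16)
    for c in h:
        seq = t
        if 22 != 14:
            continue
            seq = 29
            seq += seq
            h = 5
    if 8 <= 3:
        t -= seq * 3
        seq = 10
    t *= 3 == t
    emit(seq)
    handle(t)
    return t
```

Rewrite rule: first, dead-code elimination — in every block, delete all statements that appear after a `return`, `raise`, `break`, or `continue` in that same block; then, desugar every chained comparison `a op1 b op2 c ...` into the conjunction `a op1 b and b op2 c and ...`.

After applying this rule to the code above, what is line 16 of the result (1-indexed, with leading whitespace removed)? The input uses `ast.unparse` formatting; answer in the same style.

Transformed code:
def op(h, t, seq):
    t -= t % seq
    if t != h and h < 27:
        raise ValueError(h)
    else:
        seq += h
    log(16)
    for c in h:
        seq = t
        if 22 != 14:
            continue
    if 8 <= 3:
        t -= seq * 3
        seq = 10
    t *= 3 == t
    emit(seq)
    handle(t)
    return t

emit(seq)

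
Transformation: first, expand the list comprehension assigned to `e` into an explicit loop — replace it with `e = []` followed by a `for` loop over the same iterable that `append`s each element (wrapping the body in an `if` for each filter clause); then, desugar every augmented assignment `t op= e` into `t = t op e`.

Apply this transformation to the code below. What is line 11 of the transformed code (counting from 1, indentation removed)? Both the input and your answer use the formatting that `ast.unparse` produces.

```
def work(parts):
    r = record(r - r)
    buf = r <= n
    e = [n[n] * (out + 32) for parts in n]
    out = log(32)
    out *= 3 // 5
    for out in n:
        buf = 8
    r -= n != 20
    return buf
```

Transformed code:
def work(parts):
    r = record(r - r)
    buf = r <= n
    e = []
    for parts in n:
        e.append(n[n] * (out + 32))
    out = log(32)
    out = out * (3 // 5)
    for out in n:
        buf = 8
    r = r - (n != 20)
    return buf

r = r - (n != 20)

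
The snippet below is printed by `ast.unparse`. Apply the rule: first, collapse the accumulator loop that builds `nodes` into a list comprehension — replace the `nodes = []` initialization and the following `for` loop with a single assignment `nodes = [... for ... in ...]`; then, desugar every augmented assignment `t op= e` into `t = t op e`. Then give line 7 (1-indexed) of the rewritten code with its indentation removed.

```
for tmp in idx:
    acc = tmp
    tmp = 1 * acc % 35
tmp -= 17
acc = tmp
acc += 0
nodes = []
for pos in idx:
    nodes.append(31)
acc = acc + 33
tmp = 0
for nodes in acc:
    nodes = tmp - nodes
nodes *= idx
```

nodes = [31 for pos in idx]

Transformed code:
for tmp in idx:
    acc = tmp
    tmp = 1 * acc % 35
tmp = tmp - 17
acc = tmp
acc = acc + 0
nodes = [31 for pos in idx]
acc = acc + 33
tmp = 0
for nodes in acc:
    nodes = tmp - nodes
nodes = nodes * idx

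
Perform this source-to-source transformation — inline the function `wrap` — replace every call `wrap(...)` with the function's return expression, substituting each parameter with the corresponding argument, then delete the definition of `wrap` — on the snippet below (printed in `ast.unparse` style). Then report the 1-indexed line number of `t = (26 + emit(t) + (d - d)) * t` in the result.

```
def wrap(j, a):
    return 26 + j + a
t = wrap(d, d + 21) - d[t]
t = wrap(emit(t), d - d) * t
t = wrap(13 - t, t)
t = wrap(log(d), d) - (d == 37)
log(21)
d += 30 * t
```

2

Transformed code:
t = 26 + d + (d + 21) - d[t]
t = (26 + emit(t) + (d - d)) * t
t = 26 + (13 - t) + t
t = 26 + log(d) + d - (d == 37)
log(21)
d += 30 * t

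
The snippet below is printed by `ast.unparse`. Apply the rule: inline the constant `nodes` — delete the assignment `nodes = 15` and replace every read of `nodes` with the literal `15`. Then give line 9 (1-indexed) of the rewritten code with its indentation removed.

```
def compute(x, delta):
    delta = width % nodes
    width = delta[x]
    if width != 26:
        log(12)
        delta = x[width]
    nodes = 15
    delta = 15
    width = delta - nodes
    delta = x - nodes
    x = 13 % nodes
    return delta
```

Transformed code:
def compute(x, delta):
    delta = width % 15
    width = delta[x]
    if width != 26:
        log(12)
        delta = x[width]
    delta = 15
    width = delta - 15
    delta = x - 15
    x = 13 % 15
    return delta

delta = x - 15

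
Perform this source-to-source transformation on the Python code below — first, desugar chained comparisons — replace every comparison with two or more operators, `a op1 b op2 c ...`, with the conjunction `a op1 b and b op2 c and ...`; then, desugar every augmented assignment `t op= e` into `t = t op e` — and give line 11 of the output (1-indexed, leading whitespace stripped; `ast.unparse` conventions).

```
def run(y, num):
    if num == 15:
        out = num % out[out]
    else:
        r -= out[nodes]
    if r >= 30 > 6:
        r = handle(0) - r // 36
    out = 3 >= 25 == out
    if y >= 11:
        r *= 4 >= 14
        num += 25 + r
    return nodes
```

Transformed code:
def run(y, num):
    if num == 15:
        out = num % out[out]
    else:
        r = r - out[nodes]
    if r >= 30 and 30 > 6:
        r = handle(0) - r // 36
    out = 3 >= 25 and 25 == out
    if y >= 11:
        r = r * (4 >= 14)
        num = num + (25 + r)
    return nodes

num = num + (25 + r)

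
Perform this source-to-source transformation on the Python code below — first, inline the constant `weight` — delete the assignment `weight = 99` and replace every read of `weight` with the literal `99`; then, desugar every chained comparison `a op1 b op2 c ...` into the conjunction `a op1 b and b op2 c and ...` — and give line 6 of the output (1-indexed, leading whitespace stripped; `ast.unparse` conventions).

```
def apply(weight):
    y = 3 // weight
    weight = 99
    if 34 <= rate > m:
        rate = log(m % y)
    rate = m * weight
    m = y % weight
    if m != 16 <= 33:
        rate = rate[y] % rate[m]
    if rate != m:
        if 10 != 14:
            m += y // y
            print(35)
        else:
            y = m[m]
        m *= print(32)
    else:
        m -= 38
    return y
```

Transformed code:
def apply(weight):
    y = 3 // 99
    if 34 <= rate and rate > m:
        rate = log(m % y)
    rate = m * 99
    m = y % 99
    if m != 16 and 16 <= 33:
        rate = rate[y] % rate[m]
    if rate != m:
        if 10 != 14:
            m += y // y
            print(35)
        else:
            y = m[m]
        m *= print(32)
    else:
        m -= 38
    return y

m = y % 99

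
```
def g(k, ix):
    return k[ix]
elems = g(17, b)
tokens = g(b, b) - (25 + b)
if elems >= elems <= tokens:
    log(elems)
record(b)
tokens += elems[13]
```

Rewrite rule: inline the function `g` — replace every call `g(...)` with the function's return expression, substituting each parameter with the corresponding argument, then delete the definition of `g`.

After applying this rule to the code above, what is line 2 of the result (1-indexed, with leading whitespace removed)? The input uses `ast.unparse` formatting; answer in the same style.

Transformed code:
elems = 17[b]
tokens = b[b] - (25 + b)
if elems >= elems <= tokens:
    log(elems)
record(b)
tokens += elems[13]

tokens = b[b] - (25 + b)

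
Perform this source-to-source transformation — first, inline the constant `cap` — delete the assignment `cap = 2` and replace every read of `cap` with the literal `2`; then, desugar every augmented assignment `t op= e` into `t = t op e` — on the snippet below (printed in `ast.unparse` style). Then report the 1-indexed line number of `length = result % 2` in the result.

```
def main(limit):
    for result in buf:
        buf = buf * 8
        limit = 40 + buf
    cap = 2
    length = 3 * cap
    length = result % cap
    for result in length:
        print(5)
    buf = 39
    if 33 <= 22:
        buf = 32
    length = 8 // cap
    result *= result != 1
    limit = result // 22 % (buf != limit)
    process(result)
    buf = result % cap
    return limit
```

6

Transformed code:
def main(limit):
    for result in buf:
        buf = buf * 8
        limit = 40 + buf
    length = 3 * 2
    length = result % 2
    for result in length:
        print(5)
    buf = 39
    if 33 <= 22:
        buf = 32
    length = 8 // 2
    result = result * (result != 1)
    limit = result // 22 % (buf != limit)
    process(result)
    buf = result % 2
    return limit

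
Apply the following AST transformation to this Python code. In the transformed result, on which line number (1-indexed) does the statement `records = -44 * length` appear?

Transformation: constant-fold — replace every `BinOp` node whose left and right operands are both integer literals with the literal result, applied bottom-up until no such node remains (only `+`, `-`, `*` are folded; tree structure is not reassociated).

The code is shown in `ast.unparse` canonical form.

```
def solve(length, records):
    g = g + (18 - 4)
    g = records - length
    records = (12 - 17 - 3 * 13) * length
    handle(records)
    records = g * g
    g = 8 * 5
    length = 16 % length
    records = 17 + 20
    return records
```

4

Transformed code:
def solve(length, records):
    g = g + 14
    g = records - length
    records = -44 * length
    handle(records)
    records = g * g
    g = 40
    length = 16 % length
    records = 37
    return records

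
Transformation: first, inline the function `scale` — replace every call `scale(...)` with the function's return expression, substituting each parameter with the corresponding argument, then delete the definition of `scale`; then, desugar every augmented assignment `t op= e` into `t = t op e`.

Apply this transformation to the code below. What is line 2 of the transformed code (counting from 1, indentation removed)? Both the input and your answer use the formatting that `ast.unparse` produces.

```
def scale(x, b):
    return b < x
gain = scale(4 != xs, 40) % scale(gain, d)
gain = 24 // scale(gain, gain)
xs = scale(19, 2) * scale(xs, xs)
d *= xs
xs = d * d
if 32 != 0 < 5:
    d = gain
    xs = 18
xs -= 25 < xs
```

Transformed code:
gain = (40 < (4 != xs)) % (d < gain)
gain = 24 // (gain < gain)
xs = (2 < 19) * (xs < xs)
d = d * xs
xs = d * d
if 32 != 0 < 5:
    d = gain
    xs = 18
xs = xs - (25 < xs)

gain = 24 // (gain < gain)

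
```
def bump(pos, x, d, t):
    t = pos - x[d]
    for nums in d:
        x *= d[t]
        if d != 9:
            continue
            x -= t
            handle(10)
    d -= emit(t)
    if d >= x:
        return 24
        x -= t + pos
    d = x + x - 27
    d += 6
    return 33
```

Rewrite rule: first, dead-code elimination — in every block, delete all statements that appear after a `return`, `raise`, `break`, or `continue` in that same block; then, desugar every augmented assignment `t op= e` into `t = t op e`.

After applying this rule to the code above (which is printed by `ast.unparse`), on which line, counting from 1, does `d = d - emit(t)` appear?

7

Transformed code:
def bump(pos, x, d, t):
    t = pos - x[d]
    for nums in d:
        x = x * d[t]
        if d != 9:
            continue
    d = d - emit(t)
    if d >= x:
        return 24
    d = x + x - 27
    d = d + 6
    return 33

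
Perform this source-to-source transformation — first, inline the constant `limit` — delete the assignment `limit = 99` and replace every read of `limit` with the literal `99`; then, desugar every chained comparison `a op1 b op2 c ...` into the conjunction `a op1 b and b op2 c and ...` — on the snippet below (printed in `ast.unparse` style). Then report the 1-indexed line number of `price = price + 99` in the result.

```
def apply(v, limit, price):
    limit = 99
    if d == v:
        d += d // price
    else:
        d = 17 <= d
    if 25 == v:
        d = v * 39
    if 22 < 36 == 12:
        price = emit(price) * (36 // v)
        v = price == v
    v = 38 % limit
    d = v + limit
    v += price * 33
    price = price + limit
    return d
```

Transformed code:
def apply(v, limit, price):
    if d == v:
        d += d // price
    else:
        d = 17 <= d
    if 25 == v:
        d = v * 39
    if 22 < 36 and 36 == 12:
        price = emit(price) * (36 // v)
        v = price == v
    v = 38 % 99
    d = v + 99
    v += price * 33
    price = price + 99
    return d

14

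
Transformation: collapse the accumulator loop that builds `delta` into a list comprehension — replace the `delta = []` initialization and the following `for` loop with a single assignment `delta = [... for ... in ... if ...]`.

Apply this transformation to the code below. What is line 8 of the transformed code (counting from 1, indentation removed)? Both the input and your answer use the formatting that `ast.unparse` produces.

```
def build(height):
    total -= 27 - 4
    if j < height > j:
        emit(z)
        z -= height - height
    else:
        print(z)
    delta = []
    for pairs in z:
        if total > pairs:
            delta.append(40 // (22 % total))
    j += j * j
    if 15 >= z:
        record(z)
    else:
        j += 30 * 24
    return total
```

Transformed code:
def build(height):
    total -= 27 - 4
    if j < height > j:
        emit(z)
        z -= height - height
    else:
        print(z)
    delta = [40 // (22 % total) for pairs in z if total > pairs]
    j += j * j
    if 15 >= z:
        record(z)
    else:
        j += 30 * 24
    return total

delta = [40 // (22 % total) for pairs in z if total > pairs]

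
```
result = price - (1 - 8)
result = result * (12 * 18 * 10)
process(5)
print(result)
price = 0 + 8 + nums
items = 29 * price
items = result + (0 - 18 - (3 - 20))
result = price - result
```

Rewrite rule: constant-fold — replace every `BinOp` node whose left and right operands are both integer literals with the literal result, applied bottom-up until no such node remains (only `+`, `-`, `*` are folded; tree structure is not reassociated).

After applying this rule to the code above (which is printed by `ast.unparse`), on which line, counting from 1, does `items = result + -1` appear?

7

Transformed code:
result = price - -7
result = result * 2160
process(5)
print(result)
price = 8 + nums
items = 29 * price
items = result + -1
result = price - result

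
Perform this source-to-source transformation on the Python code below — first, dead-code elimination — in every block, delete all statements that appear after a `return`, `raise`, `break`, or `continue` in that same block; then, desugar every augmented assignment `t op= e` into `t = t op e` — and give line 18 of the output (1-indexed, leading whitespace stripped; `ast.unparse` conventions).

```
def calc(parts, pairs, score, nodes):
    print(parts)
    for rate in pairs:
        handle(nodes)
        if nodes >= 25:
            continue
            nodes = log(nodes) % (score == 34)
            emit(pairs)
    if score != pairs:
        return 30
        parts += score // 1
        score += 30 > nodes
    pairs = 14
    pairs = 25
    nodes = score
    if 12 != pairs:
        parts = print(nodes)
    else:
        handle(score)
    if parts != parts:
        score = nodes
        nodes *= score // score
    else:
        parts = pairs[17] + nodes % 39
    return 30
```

Transformed code:
def calc(parts, pairs, score, nodes):
    print(parts)
    for rate in pairs:
        handle(nodes)
        if nodes >= 25:
            continue
    if score != pairs:
        return 30
    pairs = 14
    pairs = 25
    nodes = score
    if 12 != pairs:
        parts = print(nodes)
    else:
        handle(score)
    if parts != parts:
        score = nodes
        nodes = nodes * (score // score)
    else:
        parts = pairs[17] + nodes % 39
    return 30

nodes = nodes * (score // score)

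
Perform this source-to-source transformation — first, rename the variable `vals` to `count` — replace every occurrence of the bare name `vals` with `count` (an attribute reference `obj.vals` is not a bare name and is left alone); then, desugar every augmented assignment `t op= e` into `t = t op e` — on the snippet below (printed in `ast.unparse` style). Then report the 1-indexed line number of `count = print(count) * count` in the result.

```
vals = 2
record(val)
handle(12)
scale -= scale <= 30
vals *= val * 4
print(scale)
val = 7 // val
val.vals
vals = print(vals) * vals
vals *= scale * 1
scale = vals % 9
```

Transformed code:
count = 2
record(val)
handle(12)
scale = scale - (scale <= 30)
count = count * (val * 4)
print(scale)
val = 7 // val
val.vals
count = print(count) * count
count = count * (scale * 1)
scale = count % 9

9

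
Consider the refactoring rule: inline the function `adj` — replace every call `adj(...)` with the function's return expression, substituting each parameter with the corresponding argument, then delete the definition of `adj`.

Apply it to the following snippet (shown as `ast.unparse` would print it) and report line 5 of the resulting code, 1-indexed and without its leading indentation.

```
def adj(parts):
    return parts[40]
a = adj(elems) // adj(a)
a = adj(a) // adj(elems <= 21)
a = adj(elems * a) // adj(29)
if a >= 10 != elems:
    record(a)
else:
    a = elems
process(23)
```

record(a)

Transformed code:
a = elems[40] // a[40]
a = a[40] // (elems <= 21)[40]
a = (elems * a)[40] // 29[40]
if a >= 10 != elems:
    record(a)
else:
    a = elems
process(23)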